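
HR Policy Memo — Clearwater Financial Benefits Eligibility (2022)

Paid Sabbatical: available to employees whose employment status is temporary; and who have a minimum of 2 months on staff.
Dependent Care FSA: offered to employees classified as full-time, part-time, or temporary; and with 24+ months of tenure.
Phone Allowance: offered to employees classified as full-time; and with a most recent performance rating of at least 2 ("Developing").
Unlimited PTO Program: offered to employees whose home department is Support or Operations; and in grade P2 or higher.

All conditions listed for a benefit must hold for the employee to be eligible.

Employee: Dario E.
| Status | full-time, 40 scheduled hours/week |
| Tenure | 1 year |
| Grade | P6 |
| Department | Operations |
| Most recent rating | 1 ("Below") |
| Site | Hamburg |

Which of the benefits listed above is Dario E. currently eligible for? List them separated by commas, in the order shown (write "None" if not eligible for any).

Paid Sabbatical — status full-time ✗ (requires temporary) → not eligible.
Dependent Care FSA — status full-time ✓; service 1 year < 24 months (≈720 days) ✗ → not eligible.
Phone Allowance — status full-time ✓; rating 1 < 2 ✗ → not eligible.
Unlimited PTO Program — dept Operations ✓; grade P6 ≥ P2 ✓ → eligible.

Unlimited PTO Program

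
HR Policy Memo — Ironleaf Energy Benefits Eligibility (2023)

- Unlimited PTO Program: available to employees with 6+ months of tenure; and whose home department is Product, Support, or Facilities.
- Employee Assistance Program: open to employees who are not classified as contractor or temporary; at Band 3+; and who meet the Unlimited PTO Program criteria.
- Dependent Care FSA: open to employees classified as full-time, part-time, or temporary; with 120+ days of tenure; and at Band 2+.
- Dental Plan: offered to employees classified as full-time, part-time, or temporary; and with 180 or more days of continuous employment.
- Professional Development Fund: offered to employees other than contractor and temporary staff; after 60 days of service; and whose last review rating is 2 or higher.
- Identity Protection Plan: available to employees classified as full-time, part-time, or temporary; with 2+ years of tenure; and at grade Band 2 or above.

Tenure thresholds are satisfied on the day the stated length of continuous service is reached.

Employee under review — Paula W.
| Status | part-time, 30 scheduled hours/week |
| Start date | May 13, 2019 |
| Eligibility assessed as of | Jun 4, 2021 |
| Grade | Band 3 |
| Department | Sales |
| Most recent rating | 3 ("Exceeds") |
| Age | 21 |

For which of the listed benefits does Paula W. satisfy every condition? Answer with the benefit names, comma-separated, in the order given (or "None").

Service from May 13, 2019 to Jun 4, 2021: 753 days.
Unlimited PTO Program — service 753 days ≥ 6 months (≈180 days) ✓; dept Sales ✗ → not eligible.
Employee Assistance Program — status part-time ✓ (not excluded); grade Band 3 ≥ Band 3 ✓; not eligible for Unlimited PTO Program ✗ → not eligible.
Dependent Care FSA — status part-time ✓; service 753 days ≥ 120 days ✓; grade Band 3 ≥ Band 2 ✓ → eligible.
Dental Plan — status part-time ✓; service 753 days ≥ 180 days ✓ → eligible.
Professional Development Fund — status part-time ✓ (not excluded); service 753 days ≥ 60 days ✓; rating 3 ≥ 2 ✓ → eligible.
Identity Protection Plan — status part-time ✓; service 753 days ≥ 2 years (≈730 days) ✓; grade Band 3 ≥ Band 2 ✓ → eligible.

Dependent Care FSA, Dental Plan, Professional Development Fund, Identity Protection Plan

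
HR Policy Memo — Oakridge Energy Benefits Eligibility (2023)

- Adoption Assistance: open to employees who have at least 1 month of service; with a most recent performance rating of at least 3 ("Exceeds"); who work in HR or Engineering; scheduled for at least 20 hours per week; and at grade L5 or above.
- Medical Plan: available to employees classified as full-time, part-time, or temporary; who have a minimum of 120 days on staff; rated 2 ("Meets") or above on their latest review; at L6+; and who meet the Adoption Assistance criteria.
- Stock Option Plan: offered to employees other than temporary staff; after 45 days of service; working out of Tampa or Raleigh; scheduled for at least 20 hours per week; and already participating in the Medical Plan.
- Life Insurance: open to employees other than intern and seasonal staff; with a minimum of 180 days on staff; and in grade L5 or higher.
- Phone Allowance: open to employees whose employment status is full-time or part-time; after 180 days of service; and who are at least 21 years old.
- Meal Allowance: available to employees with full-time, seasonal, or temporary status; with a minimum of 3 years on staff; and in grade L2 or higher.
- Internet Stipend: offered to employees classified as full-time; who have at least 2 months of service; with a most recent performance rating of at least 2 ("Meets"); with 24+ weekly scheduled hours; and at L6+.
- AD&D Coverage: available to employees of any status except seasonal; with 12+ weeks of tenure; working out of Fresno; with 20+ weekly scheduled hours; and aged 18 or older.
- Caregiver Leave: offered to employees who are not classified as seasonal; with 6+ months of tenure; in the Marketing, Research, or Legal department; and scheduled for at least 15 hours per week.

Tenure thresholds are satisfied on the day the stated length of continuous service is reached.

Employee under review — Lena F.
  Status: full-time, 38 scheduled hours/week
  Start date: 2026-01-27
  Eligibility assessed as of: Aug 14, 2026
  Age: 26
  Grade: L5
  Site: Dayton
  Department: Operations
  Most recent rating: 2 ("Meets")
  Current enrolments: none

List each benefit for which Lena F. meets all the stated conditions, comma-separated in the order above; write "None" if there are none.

Service from 2026-01-27 to Aug 14, 2026: 199 days.
Adoption Assistance — service 199 days ≥ 1 month (≈30 days) ✓; rating 2 < 3 ✗ → not eligible.
Medical Plan — status full-time ✓; service 199 days ≥ 120 days ✓; rating 2 ≥ 2 ✓; grade L5 < L6 ✗ → not eligible.
Stock Option Plan — status full-time ✓ (not excluded); service 199 days ≥ 45 days ✓; site Dayton ✗ (not Tampa or Raleigh) → not eligible.
Life Insurance — status full-time ✓ (not excluded); service 199 days ≥ 180 days ✓; grade L5 ≥ L5 ✓ → eligible.
Phone Allowance — status full-time ✓; service 199 days ≥ 180 days ✓; age 26 ≥ 21 ✓ → eligible.
Meal Allowance — status full-time ✓; service 199 days < 3 years (≈1095 days) ✗ → not eligible.
Internet Stipend — status full-time ✓; service 199 days ≥ 2 months (≈60 days) ✓; rating 2 ≥ 2 ✓; 38 hrs/wk ≥ 24 ✓; grade L5 < L6 ✗ → not eligible.
AD&D Coverage — status full-time ✓ (not excluded); service 199 days ≥ 12 weeks (≈84 days) ✓; site Dayton ✗ (not Fresno) → not eligible.
Caregiver Leave — status full-time ✓ (not excluded); service 199 days ≥ 6 months (≈180 days) ✓; dept Operations ✗ → not eligible.

Life Insurance, Phone Allowance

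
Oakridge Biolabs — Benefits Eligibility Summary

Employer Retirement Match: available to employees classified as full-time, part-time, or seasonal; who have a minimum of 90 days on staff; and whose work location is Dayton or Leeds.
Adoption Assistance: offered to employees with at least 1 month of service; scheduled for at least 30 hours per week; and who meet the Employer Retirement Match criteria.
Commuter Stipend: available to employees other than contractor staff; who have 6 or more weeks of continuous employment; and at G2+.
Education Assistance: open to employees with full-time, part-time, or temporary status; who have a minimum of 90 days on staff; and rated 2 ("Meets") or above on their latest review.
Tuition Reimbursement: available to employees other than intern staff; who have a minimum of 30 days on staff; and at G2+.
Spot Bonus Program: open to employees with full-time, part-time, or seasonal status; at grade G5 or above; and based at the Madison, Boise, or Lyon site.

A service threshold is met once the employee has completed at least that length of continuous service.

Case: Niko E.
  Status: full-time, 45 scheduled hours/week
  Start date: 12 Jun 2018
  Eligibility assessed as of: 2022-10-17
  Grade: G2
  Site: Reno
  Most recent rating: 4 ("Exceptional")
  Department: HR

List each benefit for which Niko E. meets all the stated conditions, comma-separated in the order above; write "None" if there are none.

Service from 12 Jun 2018 to 2022-10-17: 1588 days.
Employer Retirement Match — status full-time ✓; service 1588 days ≥ 90 days ✓; site Reno ✗ (not Dayton or Leeds) → not eligible.
Adoption Assistance — service 1588 days ≥ 1 month (≈30 days) ✓; 45 hrs/wk ≥ 30 ✓; not eligible for Employer Retirement Match ✗ → not eligible.
Commuter Stipend — status full-time ✓ (not excluded); service 1588 days ≥ 6 weeks (≈42 days) ✓; grade G2 ≥ G2 ✓ → eligible.
Education Assistance — status full-time ✓; service 1588 days ≥ 90 days ✓; rating 4 ≥ 2 ✓ → eligible.
Tuition Reimbursement — status full-time ✓ (not excluded); service 1588 days ≥ 30 days ✓; grade G2 ≥ G2 ✓ → eligible.
Spot Bonus Program — status full-time ✓; grade G2 < G5 ✗ → not eligible.

Commuter Stipend, Education Assistance, Tuition Reimbursement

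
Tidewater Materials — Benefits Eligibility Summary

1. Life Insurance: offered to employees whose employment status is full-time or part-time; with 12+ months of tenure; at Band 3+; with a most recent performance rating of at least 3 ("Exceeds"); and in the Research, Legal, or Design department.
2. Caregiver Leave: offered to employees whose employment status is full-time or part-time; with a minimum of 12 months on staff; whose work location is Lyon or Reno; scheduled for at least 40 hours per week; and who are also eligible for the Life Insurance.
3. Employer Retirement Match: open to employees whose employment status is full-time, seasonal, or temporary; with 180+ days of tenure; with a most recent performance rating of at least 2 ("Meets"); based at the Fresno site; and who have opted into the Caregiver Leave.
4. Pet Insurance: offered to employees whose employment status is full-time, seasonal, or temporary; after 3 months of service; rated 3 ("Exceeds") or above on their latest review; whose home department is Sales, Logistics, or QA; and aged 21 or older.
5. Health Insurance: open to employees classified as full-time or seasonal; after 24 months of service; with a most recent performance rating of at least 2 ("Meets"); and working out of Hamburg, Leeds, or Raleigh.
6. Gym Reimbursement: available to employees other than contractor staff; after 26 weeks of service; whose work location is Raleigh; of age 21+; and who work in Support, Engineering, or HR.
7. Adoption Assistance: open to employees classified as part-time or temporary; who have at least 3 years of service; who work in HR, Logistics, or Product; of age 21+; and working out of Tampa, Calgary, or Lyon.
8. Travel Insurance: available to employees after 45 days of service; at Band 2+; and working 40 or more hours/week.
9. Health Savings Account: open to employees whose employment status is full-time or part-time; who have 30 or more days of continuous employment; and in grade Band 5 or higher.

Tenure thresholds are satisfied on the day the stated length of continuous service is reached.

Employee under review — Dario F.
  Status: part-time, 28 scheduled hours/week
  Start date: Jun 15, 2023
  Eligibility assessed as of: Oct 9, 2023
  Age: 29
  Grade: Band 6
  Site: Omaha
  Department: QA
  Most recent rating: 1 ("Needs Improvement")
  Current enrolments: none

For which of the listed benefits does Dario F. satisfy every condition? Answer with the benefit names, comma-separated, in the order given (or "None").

Service from Jun 15, 2023 to Oct 9, 2023: 116 days.
Life Insurance — status part-time ✓; service 116 days < 12 months (≈360 days) ✗ → not eligible.
Caregiver Leave — status part-time ✓; service 116 days < 12 months (≈360 days) ✗ → not eligible.
Employer Retirement Match — status part-time ✗ (requires full-time, seasonal, or temporary) → not eligible.
Pet Insurance — status part-time ✗ (requires full-time, seasonal, or temporary) → not eligible.
Health Insurance — status part-time ✗ (requires full-time or seasonal) → not eligible.
Gym Reimbursement — status part-time ✓ (not excluded); service 116 days < 26 weeks (≈182 days) ✗ → not eligible.
Adoption Assistance — status part-time ✓; service 116 days < 3 years (≈1095 days) ✗ → not eligible.
Travel Insurance — service 116 days ≥ 45 days ✓; grade Band 6 ≥ Band 2 ✓; 28 hrs/wk < 40 ✗ → not eligible.
Health Savings Account — status part-time ✓; service 116 days ≥ 30 days ✓; grade Band 6 ≥ Band 5 ✓ → eligible.

Health Savings Account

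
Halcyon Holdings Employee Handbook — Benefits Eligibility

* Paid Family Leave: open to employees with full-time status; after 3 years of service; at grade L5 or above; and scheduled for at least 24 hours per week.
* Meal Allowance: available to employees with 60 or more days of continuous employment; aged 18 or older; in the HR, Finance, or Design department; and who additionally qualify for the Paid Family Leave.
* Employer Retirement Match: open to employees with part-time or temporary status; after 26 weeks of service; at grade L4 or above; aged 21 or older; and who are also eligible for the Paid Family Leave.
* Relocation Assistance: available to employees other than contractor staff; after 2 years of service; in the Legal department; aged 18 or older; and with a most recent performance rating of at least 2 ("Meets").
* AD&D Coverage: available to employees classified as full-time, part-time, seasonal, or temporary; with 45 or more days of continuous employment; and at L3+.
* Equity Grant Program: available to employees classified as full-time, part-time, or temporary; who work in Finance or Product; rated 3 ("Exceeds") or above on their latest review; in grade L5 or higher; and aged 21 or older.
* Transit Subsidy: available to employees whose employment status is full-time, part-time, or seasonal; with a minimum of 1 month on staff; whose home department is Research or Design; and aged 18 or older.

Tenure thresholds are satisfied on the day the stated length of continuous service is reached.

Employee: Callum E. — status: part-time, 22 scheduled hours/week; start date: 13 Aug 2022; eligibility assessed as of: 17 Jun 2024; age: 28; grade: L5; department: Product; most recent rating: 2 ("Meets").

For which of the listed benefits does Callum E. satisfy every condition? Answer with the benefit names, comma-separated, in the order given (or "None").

Service from 13 Aug 2022 to 17 Jun 2024: 674 days.
Paid Family Leave — status part-time ✗ (requires full-time) → not eligible.
Meal Allowance — service 674 days ≥ 60 days ✓; age 28 ≥ 18 ✓; dept Product ✗ → not eligible.
Employer Retirement Match — status part-time ✓; service 674 days ≥ 26 weeks (≈182 days) ✓; grade L5 ≥ L4 ✓; age 28 ≥ 21 ✓; not eligible for Paid Family Leave ✗ → not eligible.
Relocation Assistance — status part-time ✓ (not excluded); service 674 days < 2 years (≈730 days) ✗ → not eligible.
AD&D Coverage — status part-time ✓; service 674 days ≥ 45 days ✓; grade L5 ≥ L3 ✓ → eligible.
Equity Grant Program — status part-time ✓; dept Product ✓; rating 2 < 3 ✗ → not eligible.
Transit Subsidy — status part-time ✓; service 674 days ≥ 1 month (≈30 days) ✓; dept Product ✗ → not eligible.

AD&D Coverage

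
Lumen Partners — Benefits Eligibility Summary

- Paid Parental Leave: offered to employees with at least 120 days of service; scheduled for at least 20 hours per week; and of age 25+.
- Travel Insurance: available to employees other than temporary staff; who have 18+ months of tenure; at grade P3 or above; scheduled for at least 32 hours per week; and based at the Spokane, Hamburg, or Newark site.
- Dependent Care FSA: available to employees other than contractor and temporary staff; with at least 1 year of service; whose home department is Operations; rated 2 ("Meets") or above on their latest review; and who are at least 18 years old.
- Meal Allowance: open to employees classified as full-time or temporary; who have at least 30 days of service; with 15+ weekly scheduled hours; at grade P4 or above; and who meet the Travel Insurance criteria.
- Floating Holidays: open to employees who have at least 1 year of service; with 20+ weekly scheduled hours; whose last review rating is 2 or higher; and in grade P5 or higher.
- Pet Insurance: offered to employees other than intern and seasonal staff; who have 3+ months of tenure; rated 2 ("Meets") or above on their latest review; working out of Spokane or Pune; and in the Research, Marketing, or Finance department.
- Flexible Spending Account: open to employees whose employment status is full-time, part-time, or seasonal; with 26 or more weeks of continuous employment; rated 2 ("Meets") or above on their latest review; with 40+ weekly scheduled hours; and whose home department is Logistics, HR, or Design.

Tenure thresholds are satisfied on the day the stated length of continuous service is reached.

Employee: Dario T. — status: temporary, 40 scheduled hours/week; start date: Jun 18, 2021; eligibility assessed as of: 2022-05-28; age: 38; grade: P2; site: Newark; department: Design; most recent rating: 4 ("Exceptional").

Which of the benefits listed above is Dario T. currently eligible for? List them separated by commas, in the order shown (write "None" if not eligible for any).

Service from Jun 18, 2021 to 2022-05-28: 344 days.
Paid Parental Leave — service 344 days ≥ 120 days ✓; 40 hrs/wk ≥ 20 ✓; age 38 ≥ 25 ✓ → eligible.
Travel Insurance — status temporary ✗ (excluded) → not eligible.
Dependent Care FSA — status temporary ✗ (excluded) → not eligible.
Meal Allowance — status temporary ✓; service 344 days ≥ 30 days ✓; 40 hrs/wk ≥ 15 ✓; grade P2 < P4 ✗ → not eligible.
Floating Holidays — service 344 days < 1 year (≈365 days) ✗ → not eligible.
Pet Insurance — status temporary ✓ (not excluded); service 344 days ≥ 3 months (≈90 days) ✓; rating 4 ≥ 2 ✓; site Newark ✗ (not Spokane or Pune) → not eligible.
Flexible Spending Account — status temporary ✗ (requires full-time, part-time, or seasonal) → not eligible.

Paid Parental Leave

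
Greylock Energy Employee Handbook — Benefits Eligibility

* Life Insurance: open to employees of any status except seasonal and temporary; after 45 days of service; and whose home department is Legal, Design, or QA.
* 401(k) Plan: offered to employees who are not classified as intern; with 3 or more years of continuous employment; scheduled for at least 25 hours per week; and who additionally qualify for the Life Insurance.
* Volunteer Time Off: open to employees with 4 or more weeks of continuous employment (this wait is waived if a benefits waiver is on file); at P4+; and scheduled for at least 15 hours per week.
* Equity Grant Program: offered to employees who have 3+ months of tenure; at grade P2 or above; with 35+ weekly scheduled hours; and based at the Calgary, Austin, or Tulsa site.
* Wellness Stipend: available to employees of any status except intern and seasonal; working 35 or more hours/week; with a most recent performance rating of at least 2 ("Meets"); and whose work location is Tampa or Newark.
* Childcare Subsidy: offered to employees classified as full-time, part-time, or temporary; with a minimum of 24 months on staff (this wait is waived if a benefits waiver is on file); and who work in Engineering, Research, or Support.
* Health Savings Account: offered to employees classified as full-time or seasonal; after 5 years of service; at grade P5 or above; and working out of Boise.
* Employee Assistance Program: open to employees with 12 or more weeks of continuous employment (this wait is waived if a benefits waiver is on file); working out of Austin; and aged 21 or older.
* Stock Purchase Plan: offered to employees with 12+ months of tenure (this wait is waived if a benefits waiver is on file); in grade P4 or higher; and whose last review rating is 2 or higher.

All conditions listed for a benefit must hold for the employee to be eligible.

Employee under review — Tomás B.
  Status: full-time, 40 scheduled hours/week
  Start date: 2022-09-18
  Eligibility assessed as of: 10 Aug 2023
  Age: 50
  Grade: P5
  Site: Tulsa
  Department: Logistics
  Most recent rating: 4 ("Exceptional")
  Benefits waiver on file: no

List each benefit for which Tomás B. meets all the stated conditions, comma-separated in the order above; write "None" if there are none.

Service from 2022-09-18 to 10 Aug 2023: 326 days.
Life Insurance — status full-time ✓ (not excluded); service 326 days ≥ 45 days ✓; dept Logistics ✗ → not eligible.
401(k) Plan — status full-time ✓ (not excluded); service 326 days < 3 years (≈1095 days) ✗ → not eligible.
Volunteer Time Off — no waiver, service 326 days ≥ 4 weeks (≈28 days) ✓; grade P5 ≥ P4 ✓; 40 hrs/wk ≥ 15 ✓ → eligible.
Equity Grant Program — service 326 days ≥ 3 months (≈90 days) ✓; grade P5 ≥ P2 ✓; 40 hrs/wk ≥ 35 ✓; site Tulsa ✓ → eligible.
Wellness Stipend — status full-time ✓ (not excluded); 40 hrs/wk ≥ 35 ✓; rating 4 ≥ 2 ✓; site Tulsa ✗ (not Tampa or Newark) → not eligible.
Childcare Subsidy — status full-time ✓; no waiver, service 326 days < 24 months (≈720 days) ✗ → not eligible.
Health Savings Account — status full-time ✓; service 326 days < 5 years (≈1825 days) ✗ → not eligible.
Employee Assistance Program — no waiver, service 326 days ≥ 12 weeks (≈84 days) ✓; site Tulsa ✗ (not Austin) → not eligible.
Stock Purchase Plan — no waiver, service 326 days < 12 months (≈360 days) ✗ → not eligible.

Volunteer Time Off, Equity Grant Program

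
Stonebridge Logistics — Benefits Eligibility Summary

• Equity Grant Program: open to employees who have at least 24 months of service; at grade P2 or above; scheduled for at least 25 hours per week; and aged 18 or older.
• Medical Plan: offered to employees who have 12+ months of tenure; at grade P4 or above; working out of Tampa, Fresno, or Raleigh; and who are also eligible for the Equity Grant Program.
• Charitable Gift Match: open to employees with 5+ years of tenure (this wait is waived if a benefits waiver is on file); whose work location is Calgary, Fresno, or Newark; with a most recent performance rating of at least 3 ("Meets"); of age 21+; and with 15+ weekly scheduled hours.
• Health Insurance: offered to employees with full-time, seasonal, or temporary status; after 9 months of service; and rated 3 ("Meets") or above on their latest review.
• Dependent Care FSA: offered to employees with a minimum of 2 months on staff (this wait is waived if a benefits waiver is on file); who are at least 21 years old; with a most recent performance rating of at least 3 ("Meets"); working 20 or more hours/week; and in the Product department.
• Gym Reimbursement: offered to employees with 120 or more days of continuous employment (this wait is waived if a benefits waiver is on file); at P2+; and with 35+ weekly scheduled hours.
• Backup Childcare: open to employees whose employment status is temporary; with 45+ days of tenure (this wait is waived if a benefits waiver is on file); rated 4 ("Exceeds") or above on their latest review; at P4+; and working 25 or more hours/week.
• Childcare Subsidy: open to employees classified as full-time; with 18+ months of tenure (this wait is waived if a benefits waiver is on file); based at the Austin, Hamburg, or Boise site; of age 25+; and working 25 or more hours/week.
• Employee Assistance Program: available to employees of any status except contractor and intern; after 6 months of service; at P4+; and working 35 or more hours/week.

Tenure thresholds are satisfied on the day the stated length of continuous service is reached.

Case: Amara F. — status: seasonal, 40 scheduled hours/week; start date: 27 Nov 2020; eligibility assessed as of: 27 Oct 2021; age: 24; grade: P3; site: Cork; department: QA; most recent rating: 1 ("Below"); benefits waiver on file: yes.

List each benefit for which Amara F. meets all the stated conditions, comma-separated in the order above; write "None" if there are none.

Gym Reimbursement

Service from 27 Nov 2020 to 27 Oct 2021: 334 days.
Equity Grant Program — service 334 days < 24 months (≈720 days) ✗ → not eligible.
Medical Plan — service 334 days < 12 months (≈360 days) ✗ → not eligible.
Charitable Gift Match — benefits waiver on file ✓; site Cork ✗ (not Calgary, Fresno, or Newark) → not eligible.
Health Insurance — status seasonal ✓; service 334 days ≥ 9 months (≈270 days) ✓; rating 1 < 3 ✗ → not eligible.
Dependent Care FSA — benefits waiver on file ✓; age 24 ≥ 21 ✓; rating 1 < 3 ✗ → not eligible.
Gym Reimbursement — benefits waiver on file ✓; grade P3 ≥ P2 ✓; 40 hrs/wk ≥ 35 ✓ → eligible.
Backup Childcare — status seasonal ✗ (requires temporary) → not eligible.
Childcare Subsidy — status seasonal ✗ (requires full-time) → not eligible.
Employee Assistance Program — status seasonal ✓ (not excluded); service 334 days ≥ 6 months (≈180 days) ✓; grade P3 < P4 ✗ → not eligible.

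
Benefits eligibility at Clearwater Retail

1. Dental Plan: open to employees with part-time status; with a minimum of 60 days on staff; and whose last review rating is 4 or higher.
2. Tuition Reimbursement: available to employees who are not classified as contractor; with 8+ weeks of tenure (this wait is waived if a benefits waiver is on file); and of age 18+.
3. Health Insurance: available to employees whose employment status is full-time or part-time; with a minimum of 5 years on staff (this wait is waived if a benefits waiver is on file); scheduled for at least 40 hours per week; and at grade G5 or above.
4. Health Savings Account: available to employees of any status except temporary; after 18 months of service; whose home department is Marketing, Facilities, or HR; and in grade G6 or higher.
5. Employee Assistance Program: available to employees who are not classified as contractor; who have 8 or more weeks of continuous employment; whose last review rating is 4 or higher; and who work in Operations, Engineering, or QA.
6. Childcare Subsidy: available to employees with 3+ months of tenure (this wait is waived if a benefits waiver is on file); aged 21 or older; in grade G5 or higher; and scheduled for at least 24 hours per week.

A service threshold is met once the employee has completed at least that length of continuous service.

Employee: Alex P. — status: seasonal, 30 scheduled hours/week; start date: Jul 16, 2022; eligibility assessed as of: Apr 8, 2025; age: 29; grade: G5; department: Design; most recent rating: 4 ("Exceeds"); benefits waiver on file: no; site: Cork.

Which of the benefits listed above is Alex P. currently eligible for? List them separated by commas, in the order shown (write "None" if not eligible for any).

Service from Jul 16, 2022 to Apr 8, 2025: 997 days.
Dental Plan — status seasonal ✗ (requires part-time) → not eligible.
Tuition Reimbursement — status seasonal ✓ (not excluded); no waiver, service 997 days ≥ 8 weeks (≈56 days) ✓; age 29 ≥ 18 ✓ → eligible.
Health Insurance — status seasonal ✗ (requires full-time or part-time) → not eligible.
Health Savings Account — status seasonal ✓ (not excluded); service 997 days ≥ 18 months (≈540 days) ✓; dept Design ✗ → not eligible.
Employee Assistance Program — status seasonal ✓ (not excluded); service 997 days ≥ 8 weeks (≈56 days) ✓; rating 4 ≥ 4 ✓; dept Design ✗ → not eligible.
Childcare Subsidy — no waiver, service 997 days ≥ 3 months (≈90 days) ✓; age 29 ≥ 21 ✓; grade G5 ≥ G5 ✓; 30 hrs/wk ≥ 24 ✓ → eligible.

Tuition Reimbursement, Childcare Subsidy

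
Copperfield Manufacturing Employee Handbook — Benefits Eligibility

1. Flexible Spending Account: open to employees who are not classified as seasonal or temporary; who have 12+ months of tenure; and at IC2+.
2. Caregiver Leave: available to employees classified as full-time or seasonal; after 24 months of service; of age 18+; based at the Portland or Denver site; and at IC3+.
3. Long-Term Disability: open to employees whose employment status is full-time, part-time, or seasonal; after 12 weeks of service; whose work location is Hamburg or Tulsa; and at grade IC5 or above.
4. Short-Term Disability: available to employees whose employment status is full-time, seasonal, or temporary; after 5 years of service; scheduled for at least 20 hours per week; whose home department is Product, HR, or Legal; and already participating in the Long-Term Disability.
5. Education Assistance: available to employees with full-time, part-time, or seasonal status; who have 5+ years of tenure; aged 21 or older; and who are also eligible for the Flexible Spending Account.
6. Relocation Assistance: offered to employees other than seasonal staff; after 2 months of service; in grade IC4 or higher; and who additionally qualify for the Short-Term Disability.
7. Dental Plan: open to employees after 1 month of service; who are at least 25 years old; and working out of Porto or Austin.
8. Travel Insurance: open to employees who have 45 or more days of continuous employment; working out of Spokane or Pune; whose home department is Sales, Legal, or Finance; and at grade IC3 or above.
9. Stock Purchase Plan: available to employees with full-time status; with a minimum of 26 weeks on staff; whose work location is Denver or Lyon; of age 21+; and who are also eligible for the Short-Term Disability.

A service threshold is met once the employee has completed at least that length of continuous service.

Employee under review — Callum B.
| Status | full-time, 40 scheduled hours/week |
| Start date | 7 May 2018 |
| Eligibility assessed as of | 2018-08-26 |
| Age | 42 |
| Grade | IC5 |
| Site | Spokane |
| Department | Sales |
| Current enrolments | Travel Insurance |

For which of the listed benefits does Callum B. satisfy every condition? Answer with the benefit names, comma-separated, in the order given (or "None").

Service from 7 May 2018 to 2018-08-26: 111 days.
Flexible Spending Account — status full-time ✓ (not excluded); service 111 days < 12 months (≈360 days) ✗ → not eligible.
Caregiver Leave — status full-time ✓; service 111 days < 24 months (≈720 days) ✗ → not eligible.
Long-Term Disability — status full-time ✓; service 111 days ≥ 12 weeks (≈84 days) ✓; site Spokane ✗ (not Hamburg or Tulsa) → not eligible.
Short-Term Disability — status full-time ✓; service 111 days < 5 years (≈1825 days) ✗ → not eligible.
Education Assistance — status full-time ✓; service 111 days < 5 years (≈1825 days) ✗ → not eligible.
Relocation Assistance — status full-time ✓ (not excluded); service 111 days ≥ 2 months (≈60 days) ✓; grade IC5 ≥ IC4 ✓; not eligible for Short-Term Disability ✗ → not eligible.
Dental Plan — service 111 days ≥ 1 month (≈30 days) ✓; age 42 ≥ 25 ✓; site Spokane ✗ (not Porto or Austin) → not eligible.
Travel Insurance — service 111 days ≥ 45 days ✓; site Spokane ✓; dept Sales ✓; grade IC5 ≥ IC3 ✓ → eligible.
Stock Purchase Plan — status full-time ✓; service 111 days < 26 weeks (≈182 days) ✗ → not eligible.

Travel Insurance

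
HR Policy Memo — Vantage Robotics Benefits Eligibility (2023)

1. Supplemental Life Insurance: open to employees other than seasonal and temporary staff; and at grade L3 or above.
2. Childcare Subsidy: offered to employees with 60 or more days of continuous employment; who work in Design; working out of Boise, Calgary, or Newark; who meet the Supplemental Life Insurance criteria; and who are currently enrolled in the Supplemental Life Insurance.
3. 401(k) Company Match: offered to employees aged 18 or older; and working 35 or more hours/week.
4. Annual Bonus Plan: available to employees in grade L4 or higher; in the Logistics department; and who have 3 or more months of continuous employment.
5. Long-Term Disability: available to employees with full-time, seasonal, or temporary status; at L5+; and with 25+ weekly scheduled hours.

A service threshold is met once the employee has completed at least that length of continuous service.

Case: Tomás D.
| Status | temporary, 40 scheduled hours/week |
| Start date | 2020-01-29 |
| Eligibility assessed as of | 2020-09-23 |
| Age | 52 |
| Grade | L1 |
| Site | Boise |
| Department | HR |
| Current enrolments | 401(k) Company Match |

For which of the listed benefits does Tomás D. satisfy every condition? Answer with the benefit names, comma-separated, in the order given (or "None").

401(k) Company Match

Service from 2020-01-29 to 2020-09-23: 238 days.
Supplemental Life Insurance — status temporary ✗ (excluded) → not eligible.
Childcare Subsidy — service 238 days ≥ 60 days ✓; dept HR ✗ → not eligible.
401(k) Company Match — age 52 ≥ 18 ✓; 40 hrs/wk ≥ 35 ✓ → eligible.
Annual Bonus Plan — grade L1 < L4 ✗ → not eligible.
Long-Term Disability — status temporary ✓; grade L1 < L5 ✗ → not eligible.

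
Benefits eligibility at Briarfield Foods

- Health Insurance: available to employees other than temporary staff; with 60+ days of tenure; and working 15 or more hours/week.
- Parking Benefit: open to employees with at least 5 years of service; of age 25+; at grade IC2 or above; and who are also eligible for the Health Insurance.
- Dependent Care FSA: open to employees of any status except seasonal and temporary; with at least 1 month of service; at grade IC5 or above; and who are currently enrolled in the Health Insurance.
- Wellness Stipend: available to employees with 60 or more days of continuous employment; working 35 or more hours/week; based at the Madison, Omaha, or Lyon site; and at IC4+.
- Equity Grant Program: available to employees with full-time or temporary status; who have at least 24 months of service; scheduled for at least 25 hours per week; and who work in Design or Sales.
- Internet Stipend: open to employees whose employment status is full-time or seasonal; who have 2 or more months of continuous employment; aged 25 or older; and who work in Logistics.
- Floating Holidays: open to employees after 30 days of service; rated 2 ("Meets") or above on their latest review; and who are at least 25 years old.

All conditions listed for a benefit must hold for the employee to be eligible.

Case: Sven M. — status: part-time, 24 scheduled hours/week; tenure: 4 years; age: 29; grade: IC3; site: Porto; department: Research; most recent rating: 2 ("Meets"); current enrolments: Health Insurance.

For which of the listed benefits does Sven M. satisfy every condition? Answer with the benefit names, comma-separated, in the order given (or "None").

Health Insurance — status part-time ✓ (not excluded); service 4 years ≥ 60 days ✓; 24 hrs/wk ≥ 15 ✓ → eligible.
Parking Benefit — service 4 years < 5 years ✗ → not eligible.
Dependent Care FSA — status part-time ✓ (not excluded); service 4 years ≥ 1 month (≈30 days) ✓; grade IC3 < IC5 ✗ → not eligible.
Wellness Stipend — service 4 years ≥ 60 days ✓; 24 hrs/wk < 35 ✗ → not eligible.
Equity Grant Program — status part-time ✗ (requires full-time or temporary) → not eligible.
Internet Stipend — status part-time ✗ (requires full-time or seasonal) → not eligible.
Floating Holidays — service 4 years ≥ 30 days ✓; rating 2 ≥ 2 ✓; age 29 ≥ 25 ✓ → eligible.

Health Insurance, Floating Holidays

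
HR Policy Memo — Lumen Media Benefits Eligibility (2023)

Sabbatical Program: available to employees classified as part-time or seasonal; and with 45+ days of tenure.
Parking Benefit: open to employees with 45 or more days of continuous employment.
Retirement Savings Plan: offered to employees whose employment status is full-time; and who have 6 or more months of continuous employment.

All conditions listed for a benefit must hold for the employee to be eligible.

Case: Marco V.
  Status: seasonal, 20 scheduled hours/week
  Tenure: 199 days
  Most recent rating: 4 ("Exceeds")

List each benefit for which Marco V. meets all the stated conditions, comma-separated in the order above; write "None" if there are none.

Sabbatical Program — status seasonal ✓; service 199 days ≥ 45 days ✓ → eligible.
Parking Benefit — service 199 days ≥ 45 days ✓ → eligible.
Retirement Savings Plan — status seasonal ✗ (requires full-time) → not eligible.

Sabbatical Program, Parking Benefit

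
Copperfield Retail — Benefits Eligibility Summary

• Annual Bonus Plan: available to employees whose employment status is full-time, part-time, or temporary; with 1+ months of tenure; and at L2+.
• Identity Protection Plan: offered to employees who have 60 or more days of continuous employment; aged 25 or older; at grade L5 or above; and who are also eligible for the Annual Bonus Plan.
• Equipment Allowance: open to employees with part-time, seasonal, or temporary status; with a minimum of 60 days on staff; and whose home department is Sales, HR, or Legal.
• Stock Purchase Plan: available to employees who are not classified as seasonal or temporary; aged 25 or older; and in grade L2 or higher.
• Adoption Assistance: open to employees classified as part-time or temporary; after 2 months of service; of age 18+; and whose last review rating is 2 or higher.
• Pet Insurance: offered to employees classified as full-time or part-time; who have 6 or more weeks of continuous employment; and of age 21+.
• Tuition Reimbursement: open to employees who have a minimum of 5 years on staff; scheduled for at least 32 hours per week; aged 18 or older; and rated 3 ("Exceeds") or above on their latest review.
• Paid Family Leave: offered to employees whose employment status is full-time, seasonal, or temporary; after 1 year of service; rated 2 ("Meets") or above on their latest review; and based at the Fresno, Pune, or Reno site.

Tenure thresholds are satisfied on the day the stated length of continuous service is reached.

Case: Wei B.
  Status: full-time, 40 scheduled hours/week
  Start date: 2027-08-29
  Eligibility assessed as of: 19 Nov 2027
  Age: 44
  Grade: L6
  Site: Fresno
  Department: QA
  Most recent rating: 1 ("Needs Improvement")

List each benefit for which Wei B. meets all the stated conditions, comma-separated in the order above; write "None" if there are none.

Service from 2027-08-29 to 19 Nov 2027: 82 days.
Annual Bonus Plan — status full-time ✓; service 82 days ≥ 1 month (≈30 days) ✓; grade L6 ≥ L2 ✓ → eligible.
Identity Protection Plan — service 82 days ≥ 60 days ✓; age 44 ≥ 25 ✓; grade L6 ≥ L5 ✓; eligible for Annual Bonus Plan ✓ → eligible.
Equipment Allowance — status full-time ✗ (requires part-time, seasonal, or temporary) → not eligible.
Stock Purchase Plan — status full-time ✓ (not excluded); age 44 ≥ 25 ✓; grade L6 ≥ L2 ✓ → eligible.
Adoption Assistance — status full-time ✗ (requires part-time or temporary) → not eligible.
Pet Insurance — status full-time ✓; service 82 days ≥ 6 weeks (≈42 days) ✓; age 44 ≥ 21 ✓ → eligible.
Tuition Reimbursement — service 82 days < 5 years (≈1825 days) ✗ → not eligible.
Paid Family Leave — status full-time ✓; service 82 days < 1 year (≈365 days) ✗ → not eligible.

Annual Bonus Plan, Identity Protection Plan, Stock Purchase Plan, Pet Insurance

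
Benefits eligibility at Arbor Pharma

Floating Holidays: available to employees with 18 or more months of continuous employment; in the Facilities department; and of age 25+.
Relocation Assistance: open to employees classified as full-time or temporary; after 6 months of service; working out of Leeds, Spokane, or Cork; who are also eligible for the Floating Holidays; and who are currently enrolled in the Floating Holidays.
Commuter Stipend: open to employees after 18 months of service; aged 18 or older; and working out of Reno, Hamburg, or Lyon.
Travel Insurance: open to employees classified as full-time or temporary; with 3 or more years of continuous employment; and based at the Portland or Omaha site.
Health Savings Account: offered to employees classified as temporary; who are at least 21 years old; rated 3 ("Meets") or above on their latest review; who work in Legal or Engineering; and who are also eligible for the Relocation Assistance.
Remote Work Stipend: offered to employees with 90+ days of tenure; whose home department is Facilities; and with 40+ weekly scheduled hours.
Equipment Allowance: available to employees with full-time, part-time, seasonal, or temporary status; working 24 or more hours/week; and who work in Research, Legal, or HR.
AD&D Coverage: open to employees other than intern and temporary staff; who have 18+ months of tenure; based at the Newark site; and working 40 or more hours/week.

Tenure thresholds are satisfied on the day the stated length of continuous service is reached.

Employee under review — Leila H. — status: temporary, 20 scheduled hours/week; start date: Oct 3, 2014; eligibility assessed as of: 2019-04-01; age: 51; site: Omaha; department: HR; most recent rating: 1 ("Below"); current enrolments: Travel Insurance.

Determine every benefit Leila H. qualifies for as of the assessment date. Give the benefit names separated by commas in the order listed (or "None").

Travel Insurance

Service from Oct 3, 2014 to 2019-04-01: 1641 days.
Floating Holidays — service 1641 days ≥ 18 months (≈540 days) ✓; dept HR ✗ → not eligible.
Relocation Assistance — status temporary ✓; service 1641 days ≥ 6 months (≈180 days) ✓; site Omaha ✗ (not Leeds, Spokane, or Cork) → not eligible.
Commuter Stipend — service 1641 days ≥ 18 months (≈540 days) ✓; age 51 ≥ 18 ✓; site Omaha ✗ (not Reno, Hamburg, or Lyon) → not eligible.
Travel Insurance — status temporary ✓; service 1641 days ≥ 3 years (≈1095 days) ✓; site Omaha ✓ → eligible.
Health Savings Account — status temporary ✓; age 51 ≥ 21 ✓; rating 1 < 3 ✗ → not eligible.
Remote Work Stipend — service 1641 days ≥ 90 days ✓; dept HR ✗ → not eligible.
Equipment Allowance — status temporary ✓; 20 hrs/wk < 24 ✗ → not eligible.
AD&D Coverage — status temporary ✗ (excluded) → not eligible.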